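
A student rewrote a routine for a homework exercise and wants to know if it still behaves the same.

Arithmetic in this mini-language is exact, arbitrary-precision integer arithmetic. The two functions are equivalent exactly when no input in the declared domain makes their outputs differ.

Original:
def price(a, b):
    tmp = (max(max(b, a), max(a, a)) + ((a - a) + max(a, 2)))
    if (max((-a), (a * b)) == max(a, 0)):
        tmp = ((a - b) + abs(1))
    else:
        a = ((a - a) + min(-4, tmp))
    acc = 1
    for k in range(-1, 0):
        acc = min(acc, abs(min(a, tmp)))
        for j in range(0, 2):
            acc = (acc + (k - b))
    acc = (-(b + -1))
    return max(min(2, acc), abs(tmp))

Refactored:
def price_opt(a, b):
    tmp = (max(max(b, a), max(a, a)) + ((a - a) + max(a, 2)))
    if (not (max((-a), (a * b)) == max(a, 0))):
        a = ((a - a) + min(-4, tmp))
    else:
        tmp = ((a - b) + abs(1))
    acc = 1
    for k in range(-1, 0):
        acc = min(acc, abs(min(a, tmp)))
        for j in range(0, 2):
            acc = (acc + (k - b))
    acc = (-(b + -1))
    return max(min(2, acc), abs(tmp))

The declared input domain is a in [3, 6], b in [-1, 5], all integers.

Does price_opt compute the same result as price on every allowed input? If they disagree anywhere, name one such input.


Reading the diff, among the changes: boolean connective usage differs.
Spot check at a=4, b=0 — price: tmp := 8 | (max((-a), (a * b)) == max(a, 0)): false | a := -4 | acc := 1 | iter k=-1: | acc := 1 | iter j=0: | acc := 0 | iter j=1: | acc := -1 | acc := 1 | result 8. price_opt: tmp := 8 | (not (max((-a), (a * b)) == max(a, 0))): true | a := -4 | acc := 1 | iter k=-1: | acc := 1 | iter j=0: | acc := 0 | iter j=1: | acc := -1 | acc := 1 | result 8. Both give 8.
Checked all 28 inputs in the declared domain: the outputs agree on every one.
verdict: equivalent


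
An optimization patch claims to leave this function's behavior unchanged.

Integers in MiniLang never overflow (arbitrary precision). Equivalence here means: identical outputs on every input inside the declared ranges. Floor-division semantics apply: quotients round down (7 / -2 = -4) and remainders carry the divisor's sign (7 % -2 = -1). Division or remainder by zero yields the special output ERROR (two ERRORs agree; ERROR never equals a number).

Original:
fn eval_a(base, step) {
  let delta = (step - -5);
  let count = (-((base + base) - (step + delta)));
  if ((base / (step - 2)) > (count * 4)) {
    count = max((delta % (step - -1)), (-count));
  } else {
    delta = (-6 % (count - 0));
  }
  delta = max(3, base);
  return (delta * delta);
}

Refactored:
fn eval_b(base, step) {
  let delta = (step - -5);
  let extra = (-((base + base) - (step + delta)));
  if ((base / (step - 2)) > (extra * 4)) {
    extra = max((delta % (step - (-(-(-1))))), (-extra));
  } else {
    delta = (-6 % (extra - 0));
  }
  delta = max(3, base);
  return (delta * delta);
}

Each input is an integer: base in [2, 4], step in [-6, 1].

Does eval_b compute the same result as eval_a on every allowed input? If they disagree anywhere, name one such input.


The two versions differ — the changes include local variable names differ.
Spot check at base=4, step=-4 — eval_a: delta = 1; count = -11; ((base / (step - 2)) > (count * 4)) -> true; count = 11; delta = 4; return 16. eval_b: delta = 1; extra = -11; ((base / (step - 2)) > (extra * 4)) -> true; extra = 11; delta = 4; return 16. Both give 16.
Every one of the 24 inputs gives matching results.
verdict: equivalent


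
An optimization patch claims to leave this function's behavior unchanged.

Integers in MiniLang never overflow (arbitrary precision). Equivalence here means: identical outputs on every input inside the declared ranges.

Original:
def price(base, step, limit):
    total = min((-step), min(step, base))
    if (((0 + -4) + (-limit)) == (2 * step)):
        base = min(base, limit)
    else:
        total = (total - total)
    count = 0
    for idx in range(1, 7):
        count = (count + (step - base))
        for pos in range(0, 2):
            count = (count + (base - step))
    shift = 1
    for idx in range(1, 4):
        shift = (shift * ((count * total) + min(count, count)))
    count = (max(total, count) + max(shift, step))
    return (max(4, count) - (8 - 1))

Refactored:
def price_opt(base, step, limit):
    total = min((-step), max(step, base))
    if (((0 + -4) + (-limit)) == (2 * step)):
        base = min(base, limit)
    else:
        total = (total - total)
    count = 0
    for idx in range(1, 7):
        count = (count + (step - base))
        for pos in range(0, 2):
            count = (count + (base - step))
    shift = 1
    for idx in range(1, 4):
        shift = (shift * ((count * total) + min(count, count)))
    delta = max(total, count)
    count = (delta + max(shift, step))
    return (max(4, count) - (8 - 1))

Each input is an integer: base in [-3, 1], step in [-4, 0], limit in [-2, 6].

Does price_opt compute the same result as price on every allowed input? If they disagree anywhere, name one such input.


These are not equivalent — on base=-3, step=-2, limit=0 the outputs split (1718 vs 207).
price: total=-3, then (((0 + -4) + (-limit)) == (2 * step)) is true, then base=-3, then count=0, then (idx=1), then count=1, then (pos=0), then count=0, then (pos=1), then count=-1, then (idx=2), then count=0, then (pos=0), then count=-1, then (pos=1), then count=-2, then (idx=3), then count=-1, then (pos=0), then count=-2, then (pos=1), then count=-3, then (idx=4), then count=-2, then (pos=0), then count=-3, then (pos=1), then count=-4, then (idx=5), then count=-3, then (pos=0), then count=-4, then (pos=1), then count=-5, then (idx=6), then count=-4, then (pos=0), then count=-5, then (pos=1), then count=-6, then shift=1, then (idx=1), then shift=12, then (idx=2), then shift=144, then (idx=3), then shift=1728, then count=1725, then returns 1718
price_opt: total=-2, then (((0 + -4) + (-limit)) == (2 * step)) is true, then base=-3, then count=0, then (idx=1), then count=1, then (pos=0), then count=0, then (pos=1), then count=-1, then (idx=2), then count=0, then (pos=0), then count=-1, then (pos=1), then count=-2, then (idx=3), then count=-1, then (pos=0), then count=-2, then (pos=1), then count=-3, then (idx=4), then count=-2, then (pos=0), then count=-3, then (pos=1), then count=-4, then (idx=5), then count=-3, then (pos=0), then count=-4, then (pos=1), then count=-5, then (idx=6), then count=-4, then (pos=0), then count=-5, then (pos=1), then count=-6, then shift=1, then (idx=1), then shift=6, then (idx=2), then shift=36, then (idx=3), then shift=216, then delta=-2, then count=214, then returns 207
verdict: not equivalent; witness: base=-3, step=-2, limit=0


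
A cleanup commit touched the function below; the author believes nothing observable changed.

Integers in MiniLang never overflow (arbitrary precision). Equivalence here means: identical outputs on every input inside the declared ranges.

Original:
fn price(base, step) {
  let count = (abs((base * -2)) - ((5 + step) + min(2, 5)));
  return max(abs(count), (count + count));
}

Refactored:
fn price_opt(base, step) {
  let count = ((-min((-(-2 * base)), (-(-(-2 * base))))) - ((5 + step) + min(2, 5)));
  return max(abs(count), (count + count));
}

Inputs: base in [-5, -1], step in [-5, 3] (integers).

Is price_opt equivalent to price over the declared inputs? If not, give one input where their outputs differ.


Side by side, the visible changes include: constant usage differs; and arithmetic usage differs; and min/max/abs usage differs.
As a probe, take base=-1, step=-5: price runs count becomes 0; next final value 0; price_opt runs count becomes 0; next final value 0; both end at 0.
Checked all 45 inputs in the declared domain: the outputs agree on every one.
verdict: equivalent


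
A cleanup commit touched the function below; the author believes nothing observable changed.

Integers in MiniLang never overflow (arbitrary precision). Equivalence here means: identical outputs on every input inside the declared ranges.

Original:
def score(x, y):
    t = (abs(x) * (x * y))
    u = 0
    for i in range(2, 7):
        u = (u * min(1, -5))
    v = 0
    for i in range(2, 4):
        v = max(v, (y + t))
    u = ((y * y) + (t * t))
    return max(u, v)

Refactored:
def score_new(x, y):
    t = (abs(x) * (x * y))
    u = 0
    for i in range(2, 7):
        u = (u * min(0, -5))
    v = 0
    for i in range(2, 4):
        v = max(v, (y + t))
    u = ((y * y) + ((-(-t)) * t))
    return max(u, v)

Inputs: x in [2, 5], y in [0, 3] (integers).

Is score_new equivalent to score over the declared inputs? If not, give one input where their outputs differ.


The suspicious edit (`1` became `0`) never changes the result for any input inside the declared domain.
One worked example (x=2, y=2) — score: t becomes 8; next u becomes 0; next at i=2:; next u becomes 0; next at i=3:; next u becomes 0; next at i=4:; next u becomes 0; next at i=5:; next u becomes 0; next at i=6:; next u becomes 0; next v becomes 0; next at i=2:; next v becomes 10; next at i=3:; next v becomes 10; next u becomes 68; next final value 68; score_new: t becomes 8; next u becomes 0; next at i=2:; next u becomes 0; next at i=3:; next u becomes 0; next at i=4:; next u becomes 0; next at i=5:; next u becomes 0; next at i=6:; next u becomes 0; next v becomes 0; next at i=2:; next v becomes 10; next at i=3:; next v becomes 10; next u becomes 68; next final value 68; agreement on 68.
Checked all 16 inputs in the declared domain: the outputs agree on every one.
verdict: equivalent


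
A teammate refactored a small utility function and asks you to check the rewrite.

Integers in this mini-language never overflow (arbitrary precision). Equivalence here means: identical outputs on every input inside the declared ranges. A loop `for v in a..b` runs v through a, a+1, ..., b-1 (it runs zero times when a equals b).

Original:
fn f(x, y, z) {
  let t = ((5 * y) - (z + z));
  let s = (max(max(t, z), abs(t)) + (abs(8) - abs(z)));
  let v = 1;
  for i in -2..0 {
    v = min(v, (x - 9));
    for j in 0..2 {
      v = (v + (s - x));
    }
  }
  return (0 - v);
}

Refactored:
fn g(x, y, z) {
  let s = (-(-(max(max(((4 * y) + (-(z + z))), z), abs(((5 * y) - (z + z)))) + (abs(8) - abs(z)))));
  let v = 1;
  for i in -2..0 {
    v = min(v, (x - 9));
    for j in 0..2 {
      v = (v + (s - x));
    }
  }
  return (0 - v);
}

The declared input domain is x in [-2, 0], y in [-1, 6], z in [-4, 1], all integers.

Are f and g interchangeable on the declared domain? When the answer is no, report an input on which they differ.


On input x=-2, y=-1, z=-4, f returns -7 while g returns -9.
verdict: not equivalent; witness: x=-2, y=-1, z=-4


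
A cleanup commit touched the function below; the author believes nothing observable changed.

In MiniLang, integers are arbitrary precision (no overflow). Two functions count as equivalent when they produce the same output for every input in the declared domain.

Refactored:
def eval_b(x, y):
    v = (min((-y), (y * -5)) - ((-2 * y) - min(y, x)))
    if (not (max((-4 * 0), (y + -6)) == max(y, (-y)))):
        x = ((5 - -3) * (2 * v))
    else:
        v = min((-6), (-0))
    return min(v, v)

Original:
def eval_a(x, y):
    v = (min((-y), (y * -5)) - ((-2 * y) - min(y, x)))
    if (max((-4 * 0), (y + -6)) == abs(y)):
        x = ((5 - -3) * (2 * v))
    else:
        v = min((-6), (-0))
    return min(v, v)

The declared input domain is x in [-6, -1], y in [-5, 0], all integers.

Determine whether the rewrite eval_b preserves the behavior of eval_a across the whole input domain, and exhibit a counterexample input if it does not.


Consider the input x=-6, y=-5.
eval_a: v := -11 | (max((-4 * 0), (y + -6)) == abs(y)): false | v := -6 | result -6
eval_b: v := -11 | (not (max((-4 * 0), (y + -6)) == max(y, (-y)))): true | x := -176 | result -11
-6 against -11: the behavior changed.
verdict: not equivalent; witness: x=-6, y=-5


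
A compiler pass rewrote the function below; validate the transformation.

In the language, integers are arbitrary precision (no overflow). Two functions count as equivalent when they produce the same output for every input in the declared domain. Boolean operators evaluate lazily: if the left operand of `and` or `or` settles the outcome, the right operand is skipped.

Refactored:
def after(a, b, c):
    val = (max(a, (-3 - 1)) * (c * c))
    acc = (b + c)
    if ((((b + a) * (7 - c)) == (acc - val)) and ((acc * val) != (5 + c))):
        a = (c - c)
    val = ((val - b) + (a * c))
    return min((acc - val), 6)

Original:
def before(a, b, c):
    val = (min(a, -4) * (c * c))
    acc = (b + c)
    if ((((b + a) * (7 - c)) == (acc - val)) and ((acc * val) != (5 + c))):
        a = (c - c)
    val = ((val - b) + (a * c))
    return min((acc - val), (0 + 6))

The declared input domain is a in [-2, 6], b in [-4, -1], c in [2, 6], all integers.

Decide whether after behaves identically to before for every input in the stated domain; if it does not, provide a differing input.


There is a counterexample at a=-1, b=-4, c=2: 6 on one side, 0 on the other.
before: val=-16, then acc=-2, then ((((b + a) * (7 - c)) == (acc - val)) and ((acc * val) != (5 + c))) is false, then val=-14, then returns 6
after: val=-4, then acc=-2, then ((((b + a) * (7 - c)) == (acc - val)) and ((acc * val) != (5 + c))) is false, then val=-2, then returns 0
verdict: not equivalent; witness: a=-1, b=-4, c=2


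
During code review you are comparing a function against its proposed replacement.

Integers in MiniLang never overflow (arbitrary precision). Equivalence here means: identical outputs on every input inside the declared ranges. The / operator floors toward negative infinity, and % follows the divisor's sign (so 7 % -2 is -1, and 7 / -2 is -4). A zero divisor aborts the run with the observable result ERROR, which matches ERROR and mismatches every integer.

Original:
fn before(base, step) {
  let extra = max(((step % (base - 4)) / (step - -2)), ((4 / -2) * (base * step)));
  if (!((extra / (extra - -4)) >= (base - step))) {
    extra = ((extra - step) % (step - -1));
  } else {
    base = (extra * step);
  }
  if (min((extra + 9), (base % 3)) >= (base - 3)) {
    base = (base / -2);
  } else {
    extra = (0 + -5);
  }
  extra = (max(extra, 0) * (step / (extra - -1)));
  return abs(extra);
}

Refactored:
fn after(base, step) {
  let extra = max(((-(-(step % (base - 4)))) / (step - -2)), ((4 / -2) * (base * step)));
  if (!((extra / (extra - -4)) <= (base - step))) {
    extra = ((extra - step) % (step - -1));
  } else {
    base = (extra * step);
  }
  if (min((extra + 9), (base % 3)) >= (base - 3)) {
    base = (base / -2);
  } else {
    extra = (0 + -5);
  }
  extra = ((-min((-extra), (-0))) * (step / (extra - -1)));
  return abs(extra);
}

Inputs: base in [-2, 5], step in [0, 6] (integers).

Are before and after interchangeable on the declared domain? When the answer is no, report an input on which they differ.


There is a counterexample at base=-2, step=3: 0 on one side, 1 on the other.
before: extra becomes 12; next (!((extra / (extra - -4)) >= (base - step))) evaluates to false; next base becomes 36; next (min((extra + 9), (base % 3)) >= (base - 3)) evaluates to false; next extra becomes -5; next extra becomes 0; next final value 0
after: extra becomes 12; next (!((extra / (extra - -4)) <= (base - step))) evaluates to true; next extra becomes 1; next (min((extra + 9), (base % 3)) >= (base - 3)) evaluates to true; next base becomes 1; next extra becomes 1; next final value 1
verdict: not equivalent; witness: base=-2, step=3


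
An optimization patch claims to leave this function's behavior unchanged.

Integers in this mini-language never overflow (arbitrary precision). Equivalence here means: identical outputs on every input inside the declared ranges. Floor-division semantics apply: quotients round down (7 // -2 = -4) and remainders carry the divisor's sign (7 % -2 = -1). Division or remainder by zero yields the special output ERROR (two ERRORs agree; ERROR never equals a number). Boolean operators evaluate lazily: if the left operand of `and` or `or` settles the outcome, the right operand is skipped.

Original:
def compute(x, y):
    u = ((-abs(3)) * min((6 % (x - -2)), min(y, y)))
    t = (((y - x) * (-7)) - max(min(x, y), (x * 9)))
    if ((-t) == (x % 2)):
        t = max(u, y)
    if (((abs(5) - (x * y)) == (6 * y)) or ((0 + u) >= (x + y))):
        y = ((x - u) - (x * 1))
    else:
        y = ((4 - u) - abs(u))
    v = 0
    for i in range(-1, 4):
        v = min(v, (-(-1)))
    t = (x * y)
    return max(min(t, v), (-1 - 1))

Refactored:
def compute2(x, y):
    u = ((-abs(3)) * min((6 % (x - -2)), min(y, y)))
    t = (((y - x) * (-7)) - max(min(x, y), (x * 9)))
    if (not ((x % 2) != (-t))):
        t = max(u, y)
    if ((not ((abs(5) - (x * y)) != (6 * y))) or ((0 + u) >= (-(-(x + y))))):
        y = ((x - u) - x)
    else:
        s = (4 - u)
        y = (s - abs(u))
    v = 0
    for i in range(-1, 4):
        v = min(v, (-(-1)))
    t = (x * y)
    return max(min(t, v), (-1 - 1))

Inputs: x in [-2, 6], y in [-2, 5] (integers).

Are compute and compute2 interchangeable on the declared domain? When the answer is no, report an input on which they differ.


The two are interchangeable: arithmetic usage differs, boolean connective usage differs, local variable names differ, statement counts differ, comparison usage differs, constant usage differs, and every declared input agrees.
One worked example (x=2, y=-2) — compute: u becomes 6; next t becomes 10; next ((-t) == (x % 2)) evaluates to false; next (((abs(5) - (x * y)) == (6 * y)) or ((0 + u) >= (x + y))) evaluates to true; next y becomes -6; next v becomes 0; next at i=-1:; next v becomes 0; next at i=0:; next v becomes 0; next at i=1:; next v becomes 0; next at i=2:; next v becomes 0; next at i=3:; next v becomes 0; next t becomes -12; next final value -2; compute2: u becomes 6; next t becomes 10; next (not ((x % 2) != (-t))) evaluates to false; next ((not ((abs(5) - (x * y)) != (6 * y))) or ((0 + u) >= (-(-(x + y))))) evaluates to true; next y becomes -6; next v becomes 0; next at i=-1:; next v becomes 0; next at i=0:; next v becomes 0; next at i=1:; next v becomes 0; next at i=2:; next v becomes 0; next at i=3:; next v becomes 0; next t becomes -12; next final value -2; agreement on -2.
Sweeping the whole domain (72 inputs) finds no disagreement.
verdict: equivalent


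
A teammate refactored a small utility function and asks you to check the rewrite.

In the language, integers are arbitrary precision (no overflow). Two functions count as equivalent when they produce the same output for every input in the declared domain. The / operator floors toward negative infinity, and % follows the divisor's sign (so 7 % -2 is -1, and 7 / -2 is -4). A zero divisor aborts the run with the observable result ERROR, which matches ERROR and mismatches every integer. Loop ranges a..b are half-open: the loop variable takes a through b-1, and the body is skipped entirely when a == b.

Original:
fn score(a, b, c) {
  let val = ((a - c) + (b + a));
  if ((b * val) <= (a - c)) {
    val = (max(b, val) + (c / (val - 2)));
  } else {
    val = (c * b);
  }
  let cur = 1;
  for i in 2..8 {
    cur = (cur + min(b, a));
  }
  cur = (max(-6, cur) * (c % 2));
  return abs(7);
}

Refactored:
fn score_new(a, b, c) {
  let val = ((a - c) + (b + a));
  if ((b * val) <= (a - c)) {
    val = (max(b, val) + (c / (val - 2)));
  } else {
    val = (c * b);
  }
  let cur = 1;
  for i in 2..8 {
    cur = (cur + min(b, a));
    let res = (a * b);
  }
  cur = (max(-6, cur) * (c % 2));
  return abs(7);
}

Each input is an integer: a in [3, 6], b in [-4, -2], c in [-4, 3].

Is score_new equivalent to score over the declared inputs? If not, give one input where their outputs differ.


Comparing the listings, the differences include: statement counts differ; also arithmetic usage differs; also local variable names differ.
Spot check at a=3, b=-3, c=-1 — score: val = 4; ((b * val) <= (a - c)) -> true; val = 3; cur = 1; [i=2]; cur = -2; [i=3]; cur = -5; [i=4]; cur = -8; [i=5]; cur = -11; [i=6]; cur = -14; [i=7]; cur = -17; cur = -6; return 7. score_new: val = 4; ((b * val) <= (a - c)) -> true; val = 3; cur = 1; [i=2]; cur = -2; res = -9; [i=3]; cur = -5; res = -9; [i=4]; cur = -8; res = -9; [i=5]; cur = -11; res = -9; [i=6]; cur = -14; res = -9; [i=7]; cur = -17; res = -9; cur = -6; return 7. Both give 7.
Across all 96 domain points the two functions coincide.
verdict: equivalent


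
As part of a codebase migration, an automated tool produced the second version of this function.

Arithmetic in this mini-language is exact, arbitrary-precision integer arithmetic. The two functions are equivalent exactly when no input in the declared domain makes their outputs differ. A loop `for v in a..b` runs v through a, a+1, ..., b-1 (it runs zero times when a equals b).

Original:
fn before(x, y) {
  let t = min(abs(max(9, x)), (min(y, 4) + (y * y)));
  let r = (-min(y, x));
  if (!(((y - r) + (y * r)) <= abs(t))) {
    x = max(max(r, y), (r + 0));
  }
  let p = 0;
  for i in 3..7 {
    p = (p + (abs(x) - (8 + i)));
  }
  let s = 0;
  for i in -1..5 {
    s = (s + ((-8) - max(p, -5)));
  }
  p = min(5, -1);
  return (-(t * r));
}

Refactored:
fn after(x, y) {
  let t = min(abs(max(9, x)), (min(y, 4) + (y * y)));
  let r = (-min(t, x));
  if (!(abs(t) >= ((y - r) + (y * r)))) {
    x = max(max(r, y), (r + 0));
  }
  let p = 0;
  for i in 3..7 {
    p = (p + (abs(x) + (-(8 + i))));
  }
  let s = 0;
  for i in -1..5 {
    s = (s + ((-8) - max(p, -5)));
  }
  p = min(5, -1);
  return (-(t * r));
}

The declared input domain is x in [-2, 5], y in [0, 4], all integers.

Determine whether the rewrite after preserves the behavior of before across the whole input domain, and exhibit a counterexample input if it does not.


The rewrite breaks on x=2, y=1, where the results are 2 and 4.
before: t becomes 2; next r becomes -1; next (!(((y - r) + (y * r)) <= abs(t))) evaluates to false; next p becomes 0; next at i=3:; next p becomes -9; next at i=4:; next p becomes -19; next at i=5:; next p becomes -30; next at i=6:; next p becomes -42; next s becomes 0; next at i=-1:; next s becomes -3; next at i=0:; next s becomes -6; next at i=1:; next s becomes -9; next at i=2:; next s becomes -12; next at i=3:; next s becomes -15; next at i=4:; next s becomes -18; next p becomes -1; next final value 2
after: t becomes 2; next r becomes -2; next (!(abs(t) >= ((y - r) + (y * r)))) evaluates to false; next p becomes 0; next at i=3:; next p becomes -9; next at i=4:; next p becomes -19; next at i=5:; next p becomes -30; next at i=6:; next p becomes -42; next s becomes 0; next at i=-1:; next s becomes -3; next at i=0:; next s becomes -6; next at i=1:; next s becomes -9; next at i=2:; next s becomes -12; next at i=3:; next s becomes -15; next at i=4:; next s becomes -18; next p becomes -1; next final value 4
verdict: not equivalent; witness: x=2, y=1


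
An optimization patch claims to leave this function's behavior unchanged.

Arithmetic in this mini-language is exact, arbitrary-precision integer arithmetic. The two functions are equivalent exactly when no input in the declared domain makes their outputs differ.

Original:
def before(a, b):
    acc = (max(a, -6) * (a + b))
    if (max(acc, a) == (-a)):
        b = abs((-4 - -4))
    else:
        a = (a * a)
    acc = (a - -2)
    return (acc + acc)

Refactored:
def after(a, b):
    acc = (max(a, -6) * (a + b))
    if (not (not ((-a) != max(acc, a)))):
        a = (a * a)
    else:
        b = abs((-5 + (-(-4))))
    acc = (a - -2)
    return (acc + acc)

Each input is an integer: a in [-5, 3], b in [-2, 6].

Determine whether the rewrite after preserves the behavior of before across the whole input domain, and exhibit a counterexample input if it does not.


Although `-4` became `-5`, no input in the stated domain can expose it; all 81 inputs agree.
verdict: equivalent


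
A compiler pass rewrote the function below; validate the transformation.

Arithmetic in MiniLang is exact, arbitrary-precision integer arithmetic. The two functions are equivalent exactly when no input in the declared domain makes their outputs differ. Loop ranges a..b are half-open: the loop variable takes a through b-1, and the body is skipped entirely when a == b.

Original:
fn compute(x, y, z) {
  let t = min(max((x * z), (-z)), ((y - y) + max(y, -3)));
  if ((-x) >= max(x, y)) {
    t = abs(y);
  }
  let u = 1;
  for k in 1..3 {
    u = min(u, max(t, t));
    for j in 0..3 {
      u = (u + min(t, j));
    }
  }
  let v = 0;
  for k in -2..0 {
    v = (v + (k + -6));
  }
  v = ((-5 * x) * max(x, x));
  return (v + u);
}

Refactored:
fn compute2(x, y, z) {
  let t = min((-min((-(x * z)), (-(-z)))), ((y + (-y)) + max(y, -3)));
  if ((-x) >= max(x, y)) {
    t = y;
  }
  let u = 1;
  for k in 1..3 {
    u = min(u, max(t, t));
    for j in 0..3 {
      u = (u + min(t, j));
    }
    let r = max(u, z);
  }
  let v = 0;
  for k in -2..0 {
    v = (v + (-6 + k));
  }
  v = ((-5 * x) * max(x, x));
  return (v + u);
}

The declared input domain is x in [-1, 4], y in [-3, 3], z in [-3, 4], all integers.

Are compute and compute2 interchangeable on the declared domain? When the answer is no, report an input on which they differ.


Not equivalent: x=-1, y=-3, z=-3 separates them (1 vs -26).
compute: t becomes -3; next ((-x) >= max(x, y)) evaluates to true; next t becomes 3; next u becomes 1; next at k=1:; next u becomes 1; next at j=0:; next u becomes 1; next at j=1:; next u becomes 2; next at j=2:; next u becomes 4; next at k=2:; next u becomes 3; next at j=0:; next u becomes 3; next at j=1:; next u becomes 4; next at j=2:; next u becomes 6; next v becomes 0; next at k=-2:; next v becomes -8; next at k=-1:; next v becomes -15; next v becomes -5; next final value 1
compute2: t becomes -3; next ((-x) >= max(x, y)) evaluates to true; next t becomes -3; next u becomes 1; next at k=1:; next u becomes -3; next at j=0:; next u becomes -6; next at j=1:; next u becomes -9; next at j=2:; next u becomes -12; next r becomes -3; next at k=2:; next u becomes -12; next at j=0:; next u becomes -15; next at j=1:; next u becomes -18; next at j=2:; next u becomes -21; next r becomes -3; next v becomes 0; next at k=-2:; next v becomes -8; next at k=-1:; next v becomes -15; next v becomes -5; next final value -26
verdict: not equivalent; witness: x=-1, y=-3, z=-3


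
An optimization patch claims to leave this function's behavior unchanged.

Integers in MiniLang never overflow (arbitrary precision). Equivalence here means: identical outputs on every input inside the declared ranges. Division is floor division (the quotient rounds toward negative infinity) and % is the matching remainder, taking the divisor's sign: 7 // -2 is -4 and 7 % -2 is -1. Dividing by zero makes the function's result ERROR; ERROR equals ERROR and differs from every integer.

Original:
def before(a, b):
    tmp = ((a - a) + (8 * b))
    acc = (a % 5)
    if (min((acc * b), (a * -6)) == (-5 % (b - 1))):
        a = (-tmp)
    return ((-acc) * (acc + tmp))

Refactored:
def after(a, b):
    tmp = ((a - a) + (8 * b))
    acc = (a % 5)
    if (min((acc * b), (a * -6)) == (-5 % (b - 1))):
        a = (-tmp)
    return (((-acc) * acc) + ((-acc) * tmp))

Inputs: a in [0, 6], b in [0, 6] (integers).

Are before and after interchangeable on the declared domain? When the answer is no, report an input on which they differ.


Changes here: arithmetic usage differs; the full 49-point sweep finds no disagreement.
verdict: equivalent


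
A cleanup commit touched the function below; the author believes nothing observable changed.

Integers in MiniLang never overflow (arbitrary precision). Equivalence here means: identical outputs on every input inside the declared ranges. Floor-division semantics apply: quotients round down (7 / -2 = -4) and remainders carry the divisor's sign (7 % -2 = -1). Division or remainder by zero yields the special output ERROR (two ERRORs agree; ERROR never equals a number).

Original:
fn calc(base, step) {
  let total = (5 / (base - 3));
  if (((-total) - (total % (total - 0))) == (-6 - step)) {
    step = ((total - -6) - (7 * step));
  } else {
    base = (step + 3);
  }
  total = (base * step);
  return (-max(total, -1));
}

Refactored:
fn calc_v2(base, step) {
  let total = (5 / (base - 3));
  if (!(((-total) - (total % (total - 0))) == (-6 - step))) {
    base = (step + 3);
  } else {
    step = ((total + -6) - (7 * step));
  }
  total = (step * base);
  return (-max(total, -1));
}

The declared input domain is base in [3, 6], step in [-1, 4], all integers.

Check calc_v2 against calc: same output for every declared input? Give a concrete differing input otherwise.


These are not equivalent — on base=4, step=-1 the outputs split (-72 vs -24).
calc: total = 5; (((-total) - (total % (total - 0))) == (-6 - step)) -> true; step = 18; total = 72; return -72
calc_v2: total = 5; (!(((-total) - (total % (total - 0))) == (-6 - step))) -> false; step = 6; total = 24; return -24
verdict: not equivalent; witness: base=4, step=-1


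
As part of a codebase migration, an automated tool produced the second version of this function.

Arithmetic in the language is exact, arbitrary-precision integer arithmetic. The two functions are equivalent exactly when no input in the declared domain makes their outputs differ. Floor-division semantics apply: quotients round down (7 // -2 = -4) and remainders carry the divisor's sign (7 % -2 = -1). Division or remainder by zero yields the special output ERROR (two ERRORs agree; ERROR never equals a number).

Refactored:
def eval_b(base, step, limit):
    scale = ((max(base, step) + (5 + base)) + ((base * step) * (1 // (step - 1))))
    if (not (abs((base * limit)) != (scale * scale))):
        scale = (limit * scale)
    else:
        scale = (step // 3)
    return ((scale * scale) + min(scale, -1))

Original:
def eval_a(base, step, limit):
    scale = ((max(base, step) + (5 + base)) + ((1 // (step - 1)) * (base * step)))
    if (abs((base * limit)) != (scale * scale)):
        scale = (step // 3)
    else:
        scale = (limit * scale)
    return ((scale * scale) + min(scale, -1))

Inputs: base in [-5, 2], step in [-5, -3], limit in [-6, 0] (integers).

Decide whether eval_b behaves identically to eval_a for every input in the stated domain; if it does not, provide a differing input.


The two are interchangeable: boolean connective usage differs, and every declared input agrees.
One worked example (base=-4, step=-4, limit=-3) — eval_a: scale = -19; (abs((base * limit)) != (scale * scale)) -> true; scale = -2; return 2; eval_b: scale = -19; (not (abs((base * limit)) != (scale * scale))) -> false; scale = -2; return 2; agreement on 2.
Checked all 168 inputs in the declared domain: the outputs agree on every one.
verdict: equivalent


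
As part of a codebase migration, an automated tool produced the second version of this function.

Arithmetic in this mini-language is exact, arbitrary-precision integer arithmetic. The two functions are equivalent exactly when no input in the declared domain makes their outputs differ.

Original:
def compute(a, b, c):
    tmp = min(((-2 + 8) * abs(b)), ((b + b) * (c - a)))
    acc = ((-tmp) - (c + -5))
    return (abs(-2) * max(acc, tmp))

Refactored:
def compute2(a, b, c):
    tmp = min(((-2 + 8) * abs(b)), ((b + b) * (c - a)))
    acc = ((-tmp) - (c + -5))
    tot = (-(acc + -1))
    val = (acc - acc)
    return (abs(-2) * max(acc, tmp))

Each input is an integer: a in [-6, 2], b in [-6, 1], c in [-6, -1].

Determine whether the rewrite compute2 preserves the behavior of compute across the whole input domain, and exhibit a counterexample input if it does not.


Behavior is preserved: although arithmetic usage differs; also statement counts differ; also local variable names differ; also constant usage differs, the outputs never diverge.
Spot check at a=-6, b=-4, c=-5 — compute: tmp becomes -8; next acc becomes 18; next final value 36. compute2: tmp becomes -8; next acc becomes 18; next tot becomes -17; next val becomes 0; next final value 36. Both give 36.
An exhaustive pass over the 432 declared inputs shows identical outputs.
verdict: equivalent


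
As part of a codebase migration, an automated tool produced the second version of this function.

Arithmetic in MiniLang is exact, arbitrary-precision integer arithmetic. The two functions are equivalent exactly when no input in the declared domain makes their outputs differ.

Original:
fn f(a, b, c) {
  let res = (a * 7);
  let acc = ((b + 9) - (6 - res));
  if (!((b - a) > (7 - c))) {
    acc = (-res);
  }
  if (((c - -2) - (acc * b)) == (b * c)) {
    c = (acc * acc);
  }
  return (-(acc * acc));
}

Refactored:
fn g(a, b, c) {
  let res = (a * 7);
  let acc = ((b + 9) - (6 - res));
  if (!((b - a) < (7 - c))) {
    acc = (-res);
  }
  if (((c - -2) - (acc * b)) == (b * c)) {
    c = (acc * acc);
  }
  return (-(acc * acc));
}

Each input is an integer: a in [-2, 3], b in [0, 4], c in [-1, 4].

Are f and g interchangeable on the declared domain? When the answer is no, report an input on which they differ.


Try a=-2, b=0, c=-1.
f: res := -14 | acc := -11 | (!((b - a) > (7 - c))): true | acc := 14 | (((c - -2) - (acc * b)) == (b * c)): false | result -196
g: res := -14 | acc := -11 | (!((b - a) < (7 - c))): false | (((c - -2) - (acc * b)) == (b * c)): false | result -121
-196 vs -121 — the two versions disagree here.
verdict: not equivalent; witness: a=-2, b=0, c=-1


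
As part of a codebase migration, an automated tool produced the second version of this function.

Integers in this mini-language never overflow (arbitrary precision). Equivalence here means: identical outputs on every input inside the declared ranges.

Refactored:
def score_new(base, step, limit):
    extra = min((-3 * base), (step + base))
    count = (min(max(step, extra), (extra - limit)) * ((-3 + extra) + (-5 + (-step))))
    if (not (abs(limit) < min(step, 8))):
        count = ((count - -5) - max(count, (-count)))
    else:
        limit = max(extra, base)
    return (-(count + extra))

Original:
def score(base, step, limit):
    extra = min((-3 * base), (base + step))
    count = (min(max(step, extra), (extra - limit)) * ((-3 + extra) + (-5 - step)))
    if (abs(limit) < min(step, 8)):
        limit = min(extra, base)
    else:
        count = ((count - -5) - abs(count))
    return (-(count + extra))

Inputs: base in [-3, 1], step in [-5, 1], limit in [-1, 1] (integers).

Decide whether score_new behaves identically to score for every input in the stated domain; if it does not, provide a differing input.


The one real change (`min(extra, base)` became `max(extra, base)`) has no effect anywhere in the declared ranges; all 105 inputs agree.
verdict: equivalent


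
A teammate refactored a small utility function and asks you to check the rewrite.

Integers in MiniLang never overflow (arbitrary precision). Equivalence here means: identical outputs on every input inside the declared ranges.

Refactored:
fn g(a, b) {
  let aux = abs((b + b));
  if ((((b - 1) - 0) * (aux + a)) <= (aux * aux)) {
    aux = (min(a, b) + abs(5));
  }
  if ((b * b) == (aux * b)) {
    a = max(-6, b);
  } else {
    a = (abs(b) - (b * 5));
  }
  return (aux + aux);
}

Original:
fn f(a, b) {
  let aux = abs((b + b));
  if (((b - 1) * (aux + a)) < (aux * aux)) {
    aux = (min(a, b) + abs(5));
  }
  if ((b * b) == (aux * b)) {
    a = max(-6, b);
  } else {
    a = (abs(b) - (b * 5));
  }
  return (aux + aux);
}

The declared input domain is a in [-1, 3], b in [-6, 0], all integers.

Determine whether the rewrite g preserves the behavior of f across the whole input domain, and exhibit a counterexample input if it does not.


There is a counterexample at a=0, b=0: 0 on one side, 10 on the other.
f: aux := 0 | (((b - 1) * (aux + a)) < (aux * aux)): false | ((b * b) == (aux * b)): true | a := 0 | result 0
g: aux := 0 | ((((b - 1) - 0) * (aux + a)) <= (aux * aux)): true | aux := 5 | ((b * b) == (aux * b)): true | a := 0 | result 10
verdict: not equivalent; witness: a=0, b=0


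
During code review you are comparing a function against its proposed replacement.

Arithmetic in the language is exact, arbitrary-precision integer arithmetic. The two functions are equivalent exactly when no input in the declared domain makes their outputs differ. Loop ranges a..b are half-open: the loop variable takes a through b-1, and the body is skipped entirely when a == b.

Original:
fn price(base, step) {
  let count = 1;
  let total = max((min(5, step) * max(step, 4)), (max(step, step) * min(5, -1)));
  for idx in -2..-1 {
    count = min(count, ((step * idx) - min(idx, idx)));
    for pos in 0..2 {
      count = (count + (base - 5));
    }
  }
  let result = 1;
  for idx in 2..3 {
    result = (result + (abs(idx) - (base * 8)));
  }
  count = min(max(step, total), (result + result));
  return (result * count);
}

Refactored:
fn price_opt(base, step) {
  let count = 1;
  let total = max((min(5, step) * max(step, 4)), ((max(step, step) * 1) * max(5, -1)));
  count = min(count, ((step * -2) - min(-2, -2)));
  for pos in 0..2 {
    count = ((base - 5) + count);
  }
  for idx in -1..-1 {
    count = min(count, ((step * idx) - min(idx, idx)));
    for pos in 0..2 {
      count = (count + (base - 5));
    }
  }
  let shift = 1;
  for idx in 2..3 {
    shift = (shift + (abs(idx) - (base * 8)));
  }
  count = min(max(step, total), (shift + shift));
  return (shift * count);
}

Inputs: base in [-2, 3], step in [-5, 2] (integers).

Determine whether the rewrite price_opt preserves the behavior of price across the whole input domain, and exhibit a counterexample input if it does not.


The rewrite breaks on base=-2, step=-5, where the results are 95 and -95.
price: count becomes 1; next total becomes 5; next at idx=-2:; next count becomes 1; next at pos=0:; next count becomes -6; next at pos=1:; next count becomes -13; next result becomes 1; next at idx=2:; next result becomes 19; next count becomes 5; next final value 95
price_opt: count becomes 1; next total becomes -20; next count becomes 1; next at pos=0:; next count becomes -6; next at pos=1:; next count becomes -13; next idx never enters its loop body; next shift becomes 1; next at idx=2:; next shift becomes 19; next count becomes -5; next final value -95
verdict: not equivalent; witness: base=-2, step=-5


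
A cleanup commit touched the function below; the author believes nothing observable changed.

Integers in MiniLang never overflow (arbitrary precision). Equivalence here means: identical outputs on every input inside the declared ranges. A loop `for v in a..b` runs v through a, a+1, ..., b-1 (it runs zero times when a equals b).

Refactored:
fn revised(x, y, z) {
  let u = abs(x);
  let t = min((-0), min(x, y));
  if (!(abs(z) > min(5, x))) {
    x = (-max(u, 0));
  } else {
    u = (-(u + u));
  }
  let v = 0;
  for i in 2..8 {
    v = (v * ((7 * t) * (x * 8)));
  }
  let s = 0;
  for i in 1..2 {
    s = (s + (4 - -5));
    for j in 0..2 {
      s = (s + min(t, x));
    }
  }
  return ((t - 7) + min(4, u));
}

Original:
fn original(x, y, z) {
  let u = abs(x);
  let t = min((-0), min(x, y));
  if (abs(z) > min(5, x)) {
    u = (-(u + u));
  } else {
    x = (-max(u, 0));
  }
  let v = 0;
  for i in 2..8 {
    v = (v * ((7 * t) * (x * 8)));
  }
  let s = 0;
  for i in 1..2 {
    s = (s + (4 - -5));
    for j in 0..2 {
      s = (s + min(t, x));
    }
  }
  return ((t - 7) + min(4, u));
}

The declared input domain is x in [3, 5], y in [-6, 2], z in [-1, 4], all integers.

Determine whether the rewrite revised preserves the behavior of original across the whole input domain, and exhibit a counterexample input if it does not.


Equivalent — the differences include boolean connective usage differs, yet no declared input distinguishes the two.
One worked example (x=5, y=-1, z=2) — original: u := 5 | t := -1 | (abs(z) > min(5, x)): false | x := -5 | v := 0 | iter i=2: | v := 0 | iter i=3: | v := 0 | iter i=4: | v := 0 | iter i=5: | v := 0 | iter i=6: | v := 0 | iter i=7: | v := 0 | s := 0 | iter i=1: | s := 9 | iter j=0: | s := 4 | iter j=1: | s := -1 | result -4; revised: u := 5 | t := -1 | (!(abs(z) > min(5, x))): true | x := -5 | v := 0 | iter i=2: | v := 0 | iter i=3: | v := 0 | iter i=4: | v := 0 | iter i=5: | v := 0 | iter i=6: | v := 0 | iter i=7: | v := 0 | s := 0 | iter i=1: | s := 9 | iter j=0: | s := 4 | iter j=1: | s := -1 | result -4; agreement on -4.
Sweeping the whole domain (162 inputs) finds no disagreement.
verdict: equivalent
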